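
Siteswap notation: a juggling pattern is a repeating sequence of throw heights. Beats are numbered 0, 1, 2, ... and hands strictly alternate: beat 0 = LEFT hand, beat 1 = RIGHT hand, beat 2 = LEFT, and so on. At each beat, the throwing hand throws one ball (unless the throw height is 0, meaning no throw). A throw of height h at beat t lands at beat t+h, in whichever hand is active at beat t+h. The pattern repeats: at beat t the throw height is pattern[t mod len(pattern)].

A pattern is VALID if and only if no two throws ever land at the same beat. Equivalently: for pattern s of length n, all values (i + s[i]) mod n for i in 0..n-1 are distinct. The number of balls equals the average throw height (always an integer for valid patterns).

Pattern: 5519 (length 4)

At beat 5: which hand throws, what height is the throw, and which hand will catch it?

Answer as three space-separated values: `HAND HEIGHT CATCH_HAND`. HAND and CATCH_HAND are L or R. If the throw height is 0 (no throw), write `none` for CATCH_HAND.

Answer: R 5 L

Derivation:
Beat 5: 5 mod 2 = 1, so hand = R
Throw height = pattern[5 mod 4] = pattern[1] = 5
Lands at beat 5+5=10, 10 mod 2 = 0, so catch hand = L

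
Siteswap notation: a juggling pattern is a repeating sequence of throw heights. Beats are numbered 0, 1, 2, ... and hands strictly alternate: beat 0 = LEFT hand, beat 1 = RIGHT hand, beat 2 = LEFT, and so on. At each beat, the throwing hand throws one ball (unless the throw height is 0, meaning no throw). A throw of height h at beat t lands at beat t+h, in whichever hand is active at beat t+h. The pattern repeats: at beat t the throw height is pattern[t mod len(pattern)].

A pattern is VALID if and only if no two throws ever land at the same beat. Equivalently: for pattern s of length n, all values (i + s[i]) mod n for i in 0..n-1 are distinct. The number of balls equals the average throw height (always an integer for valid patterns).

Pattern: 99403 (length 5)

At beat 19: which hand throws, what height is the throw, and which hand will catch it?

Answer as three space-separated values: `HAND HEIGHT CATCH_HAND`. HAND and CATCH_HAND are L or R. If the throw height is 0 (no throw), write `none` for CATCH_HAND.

Answer: R 3 L

Derivation:
Beat 19: 19 mod 2 = 1, so hand = R
Throw height = pattern[19 mod 5] = pattern[4] = 3
Lands at beat 19+3=22, 22 mod 2 = 0, so catch hand = L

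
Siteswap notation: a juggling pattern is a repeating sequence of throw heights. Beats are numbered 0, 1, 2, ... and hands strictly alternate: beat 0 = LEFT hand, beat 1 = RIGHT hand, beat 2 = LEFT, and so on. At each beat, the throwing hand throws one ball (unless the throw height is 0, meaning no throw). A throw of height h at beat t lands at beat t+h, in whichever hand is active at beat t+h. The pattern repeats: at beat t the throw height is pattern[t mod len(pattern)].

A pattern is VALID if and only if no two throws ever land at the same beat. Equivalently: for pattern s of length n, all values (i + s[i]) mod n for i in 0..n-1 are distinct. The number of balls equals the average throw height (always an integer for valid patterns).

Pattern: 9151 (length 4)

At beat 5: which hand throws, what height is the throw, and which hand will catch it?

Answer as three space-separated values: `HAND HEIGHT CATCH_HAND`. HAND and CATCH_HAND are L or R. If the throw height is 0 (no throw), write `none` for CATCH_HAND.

Answer: R 1 L

Derivation:
Beat 5: 5 mod 2 = 1, so hand = R
Throw height = pattern[5 mod 4] = pattern[1] = 1
Lands at beat 5+1=6, 6 mod 2 = 0, so catch hand = L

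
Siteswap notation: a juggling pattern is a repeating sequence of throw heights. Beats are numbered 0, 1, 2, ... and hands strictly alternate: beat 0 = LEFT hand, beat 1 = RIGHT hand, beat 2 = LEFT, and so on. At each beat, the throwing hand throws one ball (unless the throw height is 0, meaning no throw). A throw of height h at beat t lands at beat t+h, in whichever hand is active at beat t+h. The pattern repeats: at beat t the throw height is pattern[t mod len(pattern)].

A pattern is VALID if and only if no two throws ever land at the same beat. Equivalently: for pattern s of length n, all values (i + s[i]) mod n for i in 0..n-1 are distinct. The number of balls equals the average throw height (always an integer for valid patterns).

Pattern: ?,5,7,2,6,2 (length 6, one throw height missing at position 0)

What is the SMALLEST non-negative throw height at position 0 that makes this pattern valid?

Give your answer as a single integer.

i=0: s[i]=? (unknown)
i=1: (1 + 5) mod 6 = 0
i=2: (2 + 7) mod 6 = 3
i=3: (3 + 2) mod 6 = 5
i=4: (4 + 6) mod 6 = 4
i=5: (5 + 2) mod 6 = 1
Known residues: [0, 1, 3, 4, 5]; need a permutation of 0..5, so missing residue r = 2
Need (0 + s) mod 6 = 2; smallest s = (2 - 0) mod 6 = 2

Answer: 2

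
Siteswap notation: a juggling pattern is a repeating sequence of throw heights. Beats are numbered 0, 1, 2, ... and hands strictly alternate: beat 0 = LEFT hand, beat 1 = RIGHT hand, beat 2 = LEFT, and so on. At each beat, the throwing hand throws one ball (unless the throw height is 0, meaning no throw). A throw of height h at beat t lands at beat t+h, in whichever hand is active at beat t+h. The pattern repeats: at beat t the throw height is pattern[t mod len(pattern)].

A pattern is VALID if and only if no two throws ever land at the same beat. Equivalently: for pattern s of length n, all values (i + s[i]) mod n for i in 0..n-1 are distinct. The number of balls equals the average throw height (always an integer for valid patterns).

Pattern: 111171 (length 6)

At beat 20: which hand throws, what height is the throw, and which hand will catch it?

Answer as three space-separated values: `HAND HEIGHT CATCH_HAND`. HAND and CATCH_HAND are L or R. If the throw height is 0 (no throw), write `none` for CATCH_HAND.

Answer: L 1 R

Derivation:
Beat 20: 20 mod 2 = 0, so hand = L
Throw height = pattern[20 mod 6] = pattern[2] = 1
Lands at beat 20+1=21, 21 mod 2 = 1, so catch hand = R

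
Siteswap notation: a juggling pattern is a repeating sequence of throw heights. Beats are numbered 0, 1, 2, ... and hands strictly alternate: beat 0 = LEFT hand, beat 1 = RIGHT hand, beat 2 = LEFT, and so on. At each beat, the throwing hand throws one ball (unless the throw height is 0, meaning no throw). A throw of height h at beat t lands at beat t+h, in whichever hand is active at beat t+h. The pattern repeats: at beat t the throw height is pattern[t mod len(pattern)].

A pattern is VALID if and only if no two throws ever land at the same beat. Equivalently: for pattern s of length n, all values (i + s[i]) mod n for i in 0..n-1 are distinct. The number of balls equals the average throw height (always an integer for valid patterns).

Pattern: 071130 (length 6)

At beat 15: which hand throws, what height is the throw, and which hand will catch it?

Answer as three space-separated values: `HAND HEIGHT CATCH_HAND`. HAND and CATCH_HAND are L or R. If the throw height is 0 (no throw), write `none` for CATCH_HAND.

Answer: R 1 L

Derivation:
Beat 15: 15 mod 2 = 1, so hand = R
Throw height = pattern[15 mod 6] = pattern[3] = 1
Lands at beat 15+1=16, 16 mod 2 = 0, so catch hand = L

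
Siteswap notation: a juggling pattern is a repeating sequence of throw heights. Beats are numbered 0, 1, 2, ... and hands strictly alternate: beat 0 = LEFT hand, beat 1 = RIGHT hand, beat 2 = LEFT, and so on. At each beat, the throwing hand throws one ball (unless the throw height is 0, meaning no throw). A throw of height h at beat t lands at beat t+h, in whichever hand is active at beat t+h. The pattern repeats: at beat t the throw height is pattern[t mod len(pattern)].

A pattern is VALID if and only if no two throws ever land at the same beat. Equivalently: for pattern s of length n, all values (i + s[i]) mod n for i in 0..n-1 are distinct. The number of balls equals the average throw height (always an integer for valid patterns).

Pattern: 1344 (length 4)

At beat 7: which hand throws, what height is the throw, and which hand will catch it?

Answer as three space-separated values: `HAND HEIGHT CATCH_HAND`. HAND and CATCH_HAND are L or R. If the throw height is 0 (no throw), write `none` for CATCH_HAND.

Beat 7: 7 mod 2 = 1, so hand = R
Throw height = pattern[7 mod 4] = pattern[3] = 4
Lands at beat 7+4=11, 11 mod 2 = 1, so catch hand = R

Answer: R 4 R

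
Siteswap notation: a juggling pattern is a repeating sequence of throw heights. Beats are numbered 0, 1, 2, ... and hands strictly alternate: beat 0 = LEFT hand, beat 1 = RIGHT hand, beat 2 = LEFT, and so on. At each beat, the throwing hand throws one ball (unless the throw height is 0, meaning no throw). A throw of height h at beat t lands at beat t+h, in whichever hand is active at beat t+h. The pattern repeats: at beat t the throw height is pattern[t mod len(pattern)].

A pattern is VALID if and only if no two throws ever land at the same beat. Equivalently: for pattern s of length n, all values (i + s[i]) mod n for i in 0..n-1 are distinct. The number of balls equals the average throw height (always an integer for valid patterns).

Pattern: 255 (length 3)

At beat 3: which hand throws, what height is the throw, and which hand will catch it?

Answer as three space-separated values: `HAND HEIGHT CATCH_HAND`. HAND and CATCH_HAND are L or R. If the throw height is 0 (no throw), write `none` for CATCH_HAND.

Answer: R 2 R

Derivation:
Beat 3: 3 mod 2 = 1, so hand = R
Throw height = pattern[3 mod 3] = pattern[0] = 2
Lands at beat 3+2=5, 5 mod 2 = 1, so catch hand = R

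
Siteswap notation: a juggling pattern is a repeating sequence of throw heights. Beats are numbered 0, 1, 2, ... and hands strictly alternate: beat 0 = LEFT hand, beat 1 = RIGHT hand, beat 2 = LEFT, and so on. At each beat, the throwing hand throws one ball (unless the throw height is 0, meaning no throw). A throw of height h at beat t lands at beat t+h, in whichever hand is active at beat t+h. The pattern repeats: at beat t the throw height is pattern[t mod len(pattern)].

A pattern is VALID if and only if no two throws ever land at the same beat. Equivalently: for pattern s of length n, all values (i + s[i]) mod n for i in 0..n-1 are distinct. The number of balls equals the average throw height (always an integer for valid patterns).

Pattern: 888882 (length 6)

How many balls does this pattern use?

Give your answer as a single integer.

Pattern = [8, 8, 8, 8, 8, 2], length n = 6
  position 0: throw height = 8, running sum = 8
  position 1: throw height = 8, running sum = 16
  position 2: throw height = 8, running sum = 24
  position 3: throw height = 8, running sum = 32
  position 4: throw height = 8, running sum = 40
  position 5: throw height = 2, running sum = 42
Total sum = 42; balls = sum / n = 42 / 6 = 7

Answer: 7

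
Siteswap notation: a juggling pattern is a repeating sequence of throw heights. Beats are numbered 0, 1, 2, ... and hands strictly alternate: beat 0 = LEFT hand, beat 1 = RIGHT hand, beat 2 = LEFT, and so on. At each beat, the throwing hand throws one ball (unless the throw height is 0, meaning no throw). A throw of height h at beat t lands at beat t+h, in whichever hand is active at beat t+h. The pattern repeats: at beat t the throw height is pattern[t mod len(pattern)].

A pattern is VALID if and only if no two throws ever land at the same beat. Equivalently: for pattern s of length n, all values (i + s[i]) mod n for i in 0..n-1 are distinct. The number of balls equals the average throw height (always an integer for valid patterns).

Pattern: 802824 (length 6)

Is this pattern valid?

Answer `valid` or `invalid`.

Answer: valid

Derivation:
i=0: (i + s[i]) mod n = (0 + 8) mod 6 = 2
i=1: (i + s[i]) mod n = (1 + 0) mod 6 = 1
i=2: (i + s[i]) mod n = (2 + 2) mod 6 = 4
i=3: (i + s[i]) mod n = (3 + 8) mod 6 = 5
i=4: (i + s[i]) mod n = (4 + 2) mod 6 = 0
i=5: (i + s[i]) mod n = (5 + 4) mod 6 = 3
Residues: [2, 1, 4, 5, 0, 3], distinct: True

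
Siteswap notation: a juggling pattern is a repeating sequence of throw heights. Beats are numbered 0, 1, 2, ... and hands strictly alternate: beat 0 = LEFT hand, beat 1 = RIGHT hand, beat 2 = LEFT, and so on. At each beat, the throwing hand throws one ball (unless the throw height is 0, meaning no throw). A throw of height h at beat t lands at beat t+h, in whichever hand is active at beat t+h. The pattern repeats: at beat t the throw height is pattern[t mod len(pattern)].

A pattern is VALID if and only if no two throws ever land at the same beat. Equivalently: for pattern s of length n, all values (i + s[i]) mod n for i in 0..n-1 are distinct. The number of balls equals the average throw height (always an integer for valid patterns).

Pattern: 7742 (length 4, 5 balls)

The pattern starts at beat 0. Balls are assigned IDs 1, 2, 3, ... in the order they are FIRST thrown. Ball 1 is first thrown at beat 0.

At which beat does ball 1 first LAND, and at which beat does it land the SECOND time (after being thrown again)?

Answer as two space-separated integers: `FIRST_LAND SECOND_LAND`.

Answer: 7 9

Derivation:
Beat 0 (L): throw ball1 h=7 -> lands@7:R; in-air after throw: [b1@7:R]
Beat 1 (R): throw ball2 h=7 -> lands@8:L; in-air after throw: [b1@7:R b2@8:L]
Beat 2 (L): throw ball3 h=4 -> lands@6:L; in-air after throw: [b3@6:L b1@7:R b2@8:L]
Beat 3 (R): throw ball4 h=2 -> lands@5:R; in-air after throw: [b4@5:R b3@6:L b1@7:R b2@8:L]
Beat 4 (L): throw ball5 h=7 -> lands@11:R; in-air after throw: [b4@5:R b3@6:L b1@7:R b2@8:L b5@11:R]
Beat 5 (R): throw ball4 h=7 -> lands@12:L; in-air after throw: [b3@6:L b1@7:R b2@8:L b5@11:R b4@12:L]
Beat 6 (L): throw ball3 h=4 -> lands@10:L; in-air after throw: [b1@7:R b2@8:L b3@10:L b5@11:R b4@12:L]
Beat 7 (R): throw ball1 h=2 -> lands@9:R; in-air after throw: [b2@8:L b1@9:R b3@10:L b5@11:R b4@12:L]
Beat 8 (L): throw ball2 h=7 -> lands@15:R; in-air after throw: [b1@9:R b3@10:L b5@11:R b4@12:L b2@15:R]
Beat 9 (R): throw ball1 h=7 -> lands@16:L; in-air after throw: [b3@10:L b5@11:R b4@12:L b2@15:R b1@16:L]
Ball 1: thrown@0 h=7 -> first land @7; rethrown@7 h=2 -> second land @9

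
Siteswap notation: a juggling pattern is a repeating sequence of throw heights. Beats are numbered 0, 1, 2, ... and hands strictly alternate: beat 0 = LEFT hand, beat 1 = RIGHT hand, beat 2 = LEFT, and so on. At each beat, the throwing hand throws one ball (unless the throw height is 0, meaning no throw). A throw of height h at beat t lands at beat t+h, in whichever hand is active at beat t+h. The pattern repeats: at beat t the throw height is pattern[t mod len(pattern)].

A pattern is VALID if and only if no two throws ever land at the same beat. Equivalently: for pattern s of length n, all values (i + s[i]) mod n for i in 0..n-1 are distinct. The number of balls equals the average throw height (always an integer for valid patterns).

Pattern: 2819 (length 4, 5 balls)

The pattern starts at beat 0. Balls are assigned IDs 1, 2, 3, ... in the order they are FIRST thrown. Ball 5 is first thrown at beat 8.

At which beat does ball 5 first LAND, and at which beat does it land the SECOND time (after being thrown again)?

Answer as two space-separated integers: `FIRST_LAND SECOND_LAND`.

Answer: 10 11

Derivation:
Beat 0 (L): throw ball1 h=2 -> lands@2:L; in-air after throw: [b1@2:L]
Beat 1 (R): throw ball2 h=8 -> lands@9:R; in-air after throw: [b1@2:L b2@9:R]
Beat 2 (L): throw ball1 h=1 -> lands@3:R; in-air after throw: [b1@3:R b2@9:R]
Beat 3 (R): throw ball1 h=9 -> lands@12:L; in-air after throw: [b2@9:R b1@12:L]
Beat 4 (L): throw ball3 h=2 -> lands@6:L; in-air after throw: [b3@6:L b2@9:R b1@12:L]
Beat 5 (R): throw ball4 h=8 -> lands@13:R; in-air after throw: [b3@6:L b2@9:R b1@12:L b4@13:R]
Beat 6 (L): throw ball3 h=1 -> lands@7:R; in-air after throw: [b3@7:R b2@9:R b1@12:L b4@13:R]
Beat 7 (R): throw ball3 h=9 -> lands@16:L; in-air after throw: [b2@9:R b1@12:L b4@13:R b3@16:L]
Beat 8 (L): throw ball5 h=2 -> lands@10:L; in-air after throw: [b2@9:R b5@10:L b1@12:L b4@13:R b3@16:L]
Beat 9 (R): throw ball2 h=8 -> lands@17:R; in-air after throw: [b5@10:L b1@12:L b4@13:R b3@16:L b2@17:R]
Beat 10 (L): throw ball5 h=1 -> lands@11:R; in-air after throw: [b5@11:R b1@12:L b4@13:R b3@16:L b2@17:R]
Beat 11 (R): throw ball5 h=9 -> lands@20:L; in-air after throw: [b1@12:L b4@13:R b3@16:L b2@17:R b5@20:L]
Ball 5: thrown@8 h=2 -> first land @10; rethrown@10 h=1 -> second land @11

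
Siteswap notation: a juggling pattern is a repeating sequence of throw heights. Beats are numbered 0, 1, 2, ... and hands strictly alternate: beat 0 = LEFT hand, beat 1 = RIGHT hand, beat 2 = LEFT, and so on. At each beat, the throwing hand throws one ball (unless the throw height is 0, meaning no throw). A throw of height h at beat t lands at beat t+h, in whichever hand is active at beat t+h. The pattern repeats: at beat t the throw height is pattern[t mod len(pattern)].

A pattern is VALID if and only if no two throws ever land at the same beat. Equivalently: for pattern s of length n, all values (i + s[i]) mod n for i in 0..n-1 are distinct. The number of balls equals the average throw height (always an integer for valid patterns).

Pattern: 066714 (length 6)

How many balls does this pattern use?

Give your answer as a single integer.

Pattern = [0, 6, 6, 7, 1, 4], length n = 6
  position 0: throw height = 0, running sum = 0
  position 1: throw height = 6, running sum = 6
  position 2: throw height = 6, running sum = 12
  position 3: throw height = 7, running sum = 19
  position 4: throw height = 1, running sum = 20
  position 5: throw height = 4, running sum = 24
Total sum = 24; balls = sum / n = 24 / 6 = 4

Answer: 4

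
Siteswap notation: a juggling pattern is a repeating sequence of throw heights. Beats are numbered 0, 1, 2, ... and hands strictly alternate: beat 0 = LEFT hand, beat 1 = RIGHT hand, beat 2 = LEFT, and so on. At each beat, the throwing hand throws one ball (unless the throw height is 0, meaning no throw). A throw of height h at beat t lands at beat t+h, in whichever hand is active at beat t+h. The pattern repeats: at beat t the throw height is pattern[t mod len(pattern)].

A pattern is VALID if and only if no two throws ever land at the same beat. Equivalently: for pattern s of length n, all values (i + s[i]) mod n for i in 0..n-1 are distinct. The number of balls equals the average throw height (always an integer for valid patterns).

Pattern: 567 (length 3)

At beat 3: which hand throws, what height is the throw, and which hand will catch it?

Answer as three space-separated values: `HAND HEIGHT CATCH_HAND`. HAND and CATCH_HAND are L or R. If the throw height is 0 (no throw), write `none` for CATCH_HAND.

Answer: R 5 L

Derivation:
Beat 3: 3 mod 2 = 1, so hand = R
Throw height = pattern[3 mod 3] = pattern[0] = 5
Lands at beat 3+5=8, 8 mod 2 = 0, so catch hand = L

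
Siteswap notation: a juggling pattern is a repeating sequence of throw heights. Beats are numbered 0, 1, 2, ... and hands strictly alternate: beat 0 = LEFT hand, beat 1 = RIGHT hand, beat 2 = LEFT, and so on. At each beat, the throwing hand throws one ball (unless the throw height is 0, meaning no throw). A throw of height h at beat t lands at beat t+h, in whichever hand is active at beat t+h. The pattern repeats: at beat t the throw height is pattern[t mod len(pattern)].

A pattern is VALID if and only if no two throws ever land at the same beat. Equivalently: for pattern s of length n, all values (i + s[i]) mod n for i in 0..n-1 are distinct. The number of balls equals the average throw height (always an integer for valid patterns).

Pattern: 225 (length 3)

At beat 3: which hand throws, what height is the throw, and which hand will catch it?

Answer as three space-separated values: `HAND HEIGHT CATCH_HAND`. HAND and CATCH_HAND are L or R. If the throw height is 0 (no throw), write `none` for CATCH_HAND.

Beat 3: 3 mod 2 = 1, so hand = R
Throw height = pattern[3 mod 3] = pattern[0] = 2
Lands at beat 3+2=5, 5 mod 2 = 1, so catch hand = R

Answer: R 2 R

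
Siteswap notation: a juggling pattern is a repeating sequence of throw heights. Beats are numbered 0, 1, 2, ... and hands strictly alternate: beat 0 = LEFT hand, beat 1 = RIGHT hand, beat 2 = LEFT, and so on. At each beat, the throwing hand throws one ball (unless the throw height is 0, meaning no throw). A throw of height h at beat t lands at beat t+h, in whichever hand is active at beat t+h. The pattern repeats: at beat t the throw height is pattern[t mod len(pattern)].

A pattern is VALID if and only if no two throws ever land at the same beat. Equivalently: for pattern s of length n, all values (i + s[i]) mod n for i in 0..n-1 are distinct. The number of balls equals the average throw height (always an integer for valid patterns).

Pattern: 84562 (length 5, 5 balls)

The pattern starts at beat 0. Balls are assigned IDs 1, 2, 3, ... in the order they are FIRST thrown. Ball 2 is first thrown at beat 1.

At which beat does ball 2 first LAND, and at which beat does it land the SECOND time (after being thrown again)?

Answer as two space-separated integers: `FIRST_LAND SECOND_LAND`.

Beat 0 (L): throw ball1 h=8 -> lands@8:L; in-air after throw: [b1@8:L]
Beat 1 (R): throw ball2 h=4 -> lands@5:R; in-air after throw: [b2@5:R b1@8:L]
Beat 2 (L): throw ball3 h=5 -> lands@7:R; in-air after throw: [b2@5:R b3@7:R b1@8:L]
Beat 3 (R): throw ball4 h=6 -> lands@9:R; in-air after throw: [b2@5:R b3@7:R b1@8:L b4@9:R]
Beat 4 (L): throw ball5 h=2 -> lands@6:L; in-air after throw: [b2@5:R b5@6:L b3@7:R b1@8:L b4@9:R]
Beat 5 (R): throw ball2 h=8 -> lands@13:R; in-air after throw: [b5@6:L b3@7:R b1@8:L b4@9:R b2@13:R]
Beat 6 (L): throw ball5 h=4 -> lands@10:L; in-air after throw: [b3@7:R b1@8:L b4@9:R b5@10:L b2@13:R]
Beat 7 (R): throw ball3 h=5 -> lands@12:L; in-air after throw: [b1@8:L b4@9:R b5@10:L b3@12:L b2@13:R]
Beat 8 (L): throw ball1 h=6 -> lands@14:L; in-air after throw: [b4@9:R b5@10:L b3@12:L b2@13:R b1@14:L]
Beat 9 (R): throw ball4 h=2 -> lands@11:R; in-air after throw: [b5@10:L b4@11:R b3@12:L b2@13:R b1@14:L]
Beat 10 (L): throw ball5 h=8 -> lands@18:L; in-air after throw: [b4@11:R b3@12:L b2@13:R b1@14:L b5@18:L]
Beat 11 (R): throw ball4 h=4 -> lands@15:R; in-air after throw: [b3@12:L b2@13:R b1@14:L b4@15:R b5@18:L]
Beat 12 (L): throw ball3 h=5 -> lands@17:R; in-air after throw: [b2@13:R b1@14:L b4@15:R b3@17:R b5@18:L]
Beat 13 (R): throw ball2 h=6 -> lands@19:R; in-air after throw: [b1@14:L b4@15:R b3@17:R b5@18:L b2@19:R]
Ball 2: thrown@1 h=4 -> first land @5; rethrown@5 h=8 -> second land @13

Answer: 5 13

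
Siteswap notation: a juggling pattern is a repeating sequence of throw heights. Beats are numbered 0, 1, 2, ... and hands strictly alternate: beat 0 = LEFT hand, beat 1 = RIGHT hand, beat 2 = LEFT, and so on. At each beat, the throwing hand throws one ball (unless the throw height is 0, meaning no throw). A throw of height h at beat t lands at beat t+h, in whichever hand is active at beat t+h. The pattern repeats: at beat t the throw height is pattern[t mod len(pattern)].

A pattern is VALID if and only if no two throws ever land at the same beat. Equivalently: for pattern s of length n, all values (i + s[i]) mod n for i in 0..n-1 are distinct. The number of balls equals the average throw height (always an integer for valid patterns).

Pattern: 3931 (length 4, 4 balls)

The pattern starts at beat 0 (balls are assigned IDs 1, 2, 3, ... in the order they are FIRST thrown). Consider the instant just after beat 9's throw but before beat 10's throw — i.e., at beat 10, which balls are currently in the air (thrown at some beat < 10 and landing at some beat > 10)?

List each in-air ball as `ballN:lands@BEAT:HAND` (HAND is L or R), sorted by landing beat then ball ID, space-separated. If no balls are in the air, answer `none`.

Answer: ball1:lands@11:R ball3:lands@14:L ball4:lands@18:L

Derivation:
Beat 0 (L): throw ball1 h=3 -> lands@3:R; in-air after throw: [b1@3:R]
Beat 1 (R): throw ball2 h=9 -> lands@10:L; in-air after throw: [b1@3:R b2@10:L]
Beat 2 (L): throw ball3 h=3 -> lands@5:R; in-air after throw: [b1@3:R b3@5:R b2@10:L]
Beat 3 (R): throw ball1 h=1 -> lands@4:L; in-air after throw: [b1@4:L b3@5:R b2@10:L]
Beat 4 (L): throw ball1 h=3 -> lands@7:R; in-air after throw: [b3@5:R b1@7:R b2@10:L]
Beat 5 (R): throw ball3 h=9 -> lands@14:L; in-air after throw: [b1@7:R b2@10:L b3@14:L]
Beat 6 (L): throw ball4 h=3 -> lands@9:R; in-air after throw: [b1@7:R b4@9:R b2@10:L b3@14:L]
Beat 7 (R): throw ball1 h=1 -> lands@8:L; in-air after throw: [b1@8:L b4@9:R b2@10:L b3@14:L]
Beat 8 (L): throw ball1 h=3 -> lands@11:R; in-air after throw: [b4@9:R b2@10:L b1@11:R b3@14:L]
Beat 9 (R): throw ball4 h=9 -> lands@18:L; in-air after throw: [b2@10:L b1@11:R b3@14:L b4@18:L]
Beat 10 (L): throw ball2 h=3 -> lands@13:R; in-air after throw: [b1@11:R b2@13:R b3@14:L b4@18:L]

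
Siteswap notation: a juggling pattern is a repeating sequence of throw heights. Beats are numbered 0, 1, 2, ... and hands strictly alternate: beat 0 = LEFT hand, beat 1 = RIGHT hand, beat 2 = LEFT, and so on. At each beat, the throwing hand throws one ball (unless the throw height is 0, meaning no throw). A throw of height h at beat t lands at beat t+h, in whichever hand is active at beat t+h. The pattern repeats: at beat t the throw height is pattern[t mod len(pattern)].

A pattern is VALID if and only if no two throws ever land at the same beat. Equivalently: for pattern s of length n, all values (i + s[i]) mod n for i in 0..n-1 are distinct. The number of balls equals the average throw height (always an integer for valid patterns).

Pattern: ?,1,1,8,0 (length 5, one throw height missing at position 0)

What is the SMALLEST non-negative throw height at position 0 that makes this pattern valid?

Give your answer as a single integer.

Answer: 0

Derivation:
i=0: s[i]=? (unknown)
i=1: (1 + 1) mod 5 = 2
i=2: (2 + 1) mod 5 = 3
i=3: (3 + 8) mod 5 = 1
i=4: (4 + 0) mod 5 = 4
Known residues: [1, 2, 3, 4]; need a permutation of 0..4, so missing residue r = 0
Need (0 + s) mod 5 = 0; smallest s = (0 - 0) mod 5 = 0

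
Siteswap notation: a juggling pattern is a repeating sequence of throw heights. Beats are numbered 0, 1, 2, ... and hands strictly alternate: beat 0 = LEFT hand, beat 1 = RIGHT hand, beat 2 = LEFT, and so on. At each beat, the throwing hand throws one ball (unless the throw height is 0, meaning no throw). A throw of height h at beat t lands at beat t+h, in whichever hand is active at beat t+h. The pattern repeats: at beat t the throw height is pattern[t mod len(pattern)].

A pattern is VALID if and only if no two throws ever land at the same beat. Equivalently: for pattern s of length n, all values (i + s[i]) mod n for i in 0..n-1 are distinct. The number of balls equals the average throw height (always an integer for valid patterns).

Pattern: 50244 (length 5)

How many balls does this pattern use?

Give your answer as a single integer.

Pattern = [5, 0, 2, 4, 4], length n = 5
  position 0: throw height = 5, running sum = 5
  position 1: throw height = 0, running sum = 5
  position 2: throw height = 2, running sum = 7
  position 3: throw height = 4, running sum = 11
  position 4: throw height = 4, running sum = 15
Total sum = 15; balls = sum / n = 15 / 5 = 3

Answer: 3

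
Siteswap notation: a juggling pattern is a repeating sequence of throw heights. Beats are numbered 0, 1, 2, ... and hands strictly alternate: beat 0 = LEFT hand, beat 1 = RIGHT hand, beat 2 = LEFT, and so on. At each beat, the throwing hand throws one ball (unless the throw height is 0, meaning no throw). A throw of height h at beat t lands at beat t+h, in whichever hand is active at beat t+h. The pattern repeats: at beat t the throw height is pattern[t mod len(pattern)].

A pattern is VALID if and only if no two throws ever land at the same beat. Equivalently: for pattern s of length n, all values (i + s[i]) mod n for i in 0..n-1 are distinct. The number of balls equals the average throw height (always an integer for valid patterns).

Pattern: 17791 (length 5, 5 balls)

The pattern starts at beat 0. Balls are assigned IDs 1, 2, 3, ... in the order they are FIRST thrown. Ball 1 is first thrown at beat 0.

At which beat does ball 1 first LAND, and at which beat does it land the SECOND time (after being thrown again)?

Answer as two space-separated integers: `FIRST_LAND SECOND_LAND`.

Beat 0 (L): throw ball1 h=1 -> lands@1:R; in-air after throw: [b1@1:R]
Beat 1 (R): throw ball1 h=7 -> lands@8:L; in-air after throw: [b1@8:L]
Beat 2 (L): throw ball2 h=7 -> lands@9:R; in-air after throw: [b1@8:L b2@9:R]
Beat 3 (R): throw ball3 h=9 -> lands@12:L; in-air after throw: [b1@8:L b2@9:R b3@12:L]
Beat 4 (L): throw ball4 h=1 -> lands@5:R; in-air after throw: [b4@5:R b1@8:L b2@9:R b3@12:L]
Beat 5 (R): throw ball4 h=1 -> lands@6:L; in-air after throw: [b4@6:L b1@8:L b2@9:R b3@12:L]
Beat 6 (L): throw ball4 h=7 -> lands@13:R; in-air after throw: [b1@8:L b2@9:R b3@12:L b4@13:R]
Beat 7 (R): throw ball5 h=7 -> lands@14:L; in-air after throw: [b1@8:L b2@9:R b3@12:L b4@13:R b5@14:L]
Beat 8 (L): throw ball1 h=9 -> lands@17:R; in-air after throw: [b2@9:R b3@12:L b4@13:R b5@14:L b1@17:R]
Ball 1: thrown@0 h=1 -> first land @1; rethrown@1 h=7 -> second land @8

Answer: 1 8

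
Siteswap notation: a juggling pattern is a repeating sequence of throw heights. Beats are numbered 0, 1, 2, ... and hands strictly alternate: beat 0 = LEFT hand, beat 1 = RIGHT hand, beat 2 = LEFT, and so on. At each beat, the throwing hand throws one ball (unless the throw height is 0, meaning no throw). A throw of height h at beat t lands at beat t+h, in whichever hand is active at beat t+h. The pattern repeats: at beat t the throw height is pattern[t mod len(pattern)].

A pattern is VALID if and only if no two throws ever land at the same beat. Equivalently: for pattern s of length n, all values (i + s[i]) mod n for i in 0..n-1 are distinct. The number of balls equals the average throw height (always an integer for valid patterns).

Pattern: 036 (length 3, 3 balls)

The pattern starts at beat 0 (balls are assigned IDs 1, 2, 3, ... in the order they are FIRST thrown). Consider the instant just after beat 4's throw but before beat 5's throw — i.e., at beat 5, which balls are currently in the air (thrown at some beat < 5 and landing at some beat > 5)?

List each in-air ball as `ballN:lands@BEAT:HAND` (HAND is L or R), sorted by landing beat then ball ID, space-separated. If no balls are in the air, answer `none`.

Beat 1 (R): throw ball1 h=3 -> lands@4:L; in-air after throw: [b1@4:L]
Beat 2 (L): throw ball2 h=6 -> lands@8:L; in-air after throw: [b1@4:L b2@8:L]
Beat 4 (L): throw ball1 h=3 -> lands@7:R; in-air after throw: [b1@7:R b2@8:L]
Beat 5 (R): throw ball3 h=6 -> lands@11:R; in-air after throw: [b1@7:R b2@8:L b3@11:R]

Answer: ball1:lands@7:R ball2:lands@8:L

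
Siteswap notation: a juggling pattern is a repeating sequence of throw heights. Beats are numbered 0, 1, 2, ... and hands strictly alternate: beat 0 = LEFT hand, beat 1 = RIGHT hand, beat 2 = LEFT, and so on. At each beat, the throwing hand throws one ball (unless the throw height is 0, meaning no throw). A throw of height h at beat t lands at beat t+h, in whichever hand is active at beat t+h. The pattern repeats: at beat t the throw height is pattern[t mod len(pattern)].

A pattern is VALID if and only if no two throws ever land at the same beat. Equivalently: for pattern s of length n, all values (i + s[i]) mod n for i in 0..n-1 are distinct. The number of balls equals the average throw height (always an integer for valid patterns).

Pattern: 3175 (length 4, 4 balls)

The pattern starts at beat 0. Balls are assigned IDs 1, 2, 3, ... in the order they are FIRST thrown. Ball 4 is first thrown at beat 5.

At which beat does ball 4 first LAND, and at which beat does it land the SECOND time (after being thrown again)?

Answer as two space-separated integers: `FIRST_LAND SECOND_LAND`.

Answer: 6 13

Derivation:
Beat 0 (L): throw ball1 h=3 -> lands@3:R; in-air after throw: [b1@3:R]
Beat 1 (R): throw ball2 h=1 -> lands@2:L; in-air after throw: [b2@2:L b1@3:R]
Beat 2 (L): throw ball2 h=7 -> lands@9:R; in-air after throw: [b1@3:R b2@9:R]
Beat 3 (R): throw ball1 h=5 -> lands@8:L; in-air after throw: [b1@8:L b2@9:R]
Beat 4 (L): throw ball3 h=3 -> lands@7:R; in-air after throw: [b3@7:R b1@8:L b2@9:R]
Beat 5 (R): throw ball4 h=1 -> lands@6:L; in-air after throw: [b4@6:L b3@7:R b1@8:L b2@9:R]
Beat 6 (L): throw ball4 h=7 -> lands@13:R; in-air after throw: [b3@7:R b1@8:L b2@9:R b4@13:R]
Beat 7 (R): throw ball3 h=5 -> lands@12:L; in-air after throw: [b1@8:L b2@9:R b3@12:L b4@13:R]
Beat 8 (L): throw ball1 h=3 -> lands@11:R; in-air after throw: [b2@9:R b1@11:R b3@12:L b4@13:R]
Beat 9 (R): throw ball2 h=1 -> lands@10:L; in-air after throw: [b2@10:L b1@11:R b3@12:L b4@13:R]
Beat 10 (L): throw ball2 h=7 -> lands@17:R; in-air after throw: [b1@11:R b3@12:L b4@13:R b2@17:R]
Beat 11 (R): throw ball1 h=5 -> lands@16:L; in-air after throw: [b3@12:L b4@13:R b1@16:L b2@17:R]
Beat 12 (L): throw ball3 h=3 -> lands@15:R; in-air after throw: [b4@13:R b3@15:R b1@16:L b2@17:R]
Ball 4: thrown@5 h=1 -> first land @6; rethrown@6 h=7 -> second land @13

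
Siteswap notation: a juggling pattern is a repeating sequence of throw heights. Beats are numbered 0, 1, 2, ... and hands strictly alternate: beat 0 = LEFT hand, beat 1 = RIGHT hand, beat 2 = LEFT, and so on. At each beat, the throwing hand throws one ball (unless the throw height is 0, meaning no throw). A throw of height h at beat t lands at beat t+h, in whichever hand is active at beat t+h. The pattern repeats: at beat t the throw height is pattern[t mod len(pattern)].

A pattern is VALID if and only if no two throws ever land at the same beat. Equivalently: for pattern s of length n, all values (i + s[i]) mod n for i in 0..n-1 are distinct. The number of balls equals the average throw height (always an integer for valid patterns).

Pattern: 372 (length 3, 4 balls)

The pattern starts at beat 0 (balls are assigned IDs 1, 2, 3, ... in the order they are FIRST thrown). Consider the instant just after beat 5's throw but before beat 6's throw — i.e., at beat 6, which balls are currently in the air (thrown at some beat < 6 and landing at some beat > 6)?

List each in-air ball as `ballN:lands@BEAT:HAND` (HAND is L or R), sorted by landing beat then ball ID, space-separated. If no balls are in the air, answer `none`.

Beat 0 (L): throw ball1 h=3 -> lands@3:R; in-air after throw: [b1@3:R]
Beat 1 (R): throw ball2 h=7 -> lands@8:L; in-air after throw: [b1@3:R b2@8:L]
Beat 2 (L): throw ball3 h=2 -> lands@4:L; in-air after throw: [b1@3:R b3@4:L b2@8:L]
Beat 3 (R): throw ball1 h=3 -> lands@6:L; in-air after throw: [b3@4:L b1@6:L b2@8:L]
Beat 4 (L): throw ball3 h=7 -> lands@11:R; in-air after throw: [b1@6:L b2@8:L b3@11:R]
Beat 5 (R): throw ball4 h=2 -> lands@7:R; in-air after throw: [b1@6:L b4@7:R b2@8:L b3@11:R]
Beat 6 (L): throw ball1 h=3 -> lands@9:R; in-air after throw: [b4@7:R b2@8:L b1@9:R b3@11:R]

Answer: ball4:lands@7:R ball2:lands@8:L ball3:lands@11:R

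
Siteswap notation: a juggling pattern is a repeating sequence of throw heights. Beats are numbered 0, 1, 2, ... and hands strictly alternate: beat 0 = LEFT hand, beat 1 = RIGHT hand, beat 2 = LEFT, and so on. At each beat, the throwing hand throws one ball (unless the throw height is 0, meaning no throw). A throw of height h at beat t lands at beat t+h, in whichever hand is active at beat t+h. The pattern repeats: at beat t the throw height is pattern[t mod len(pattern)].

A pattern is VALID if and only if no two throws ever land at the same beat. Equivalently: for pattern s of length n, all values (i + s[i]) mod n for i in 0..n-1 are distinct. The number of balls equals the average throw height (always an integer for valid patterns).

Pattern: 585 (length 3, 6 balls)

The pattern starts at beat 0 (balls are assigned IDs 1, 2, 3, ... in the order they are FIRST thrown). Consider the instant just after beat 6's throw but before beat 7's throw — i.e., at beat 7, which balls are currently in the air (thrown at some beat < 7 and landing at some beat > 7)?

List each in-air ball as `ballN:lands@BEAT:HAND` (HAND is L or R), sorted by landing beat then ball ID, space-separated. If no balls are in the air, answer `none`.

Answer: ball4:lands@8:L ball2:lands@9:R ball1:lands@10:L ball6:lands@11:R ball5:lands@12:L

Derivation:
Beat 0 (L): throw ball1 h=5 -> lands@5:R; in-air after throw: [b1@5:R]
Beat 1 (R): throw ball2 h=8 -> lands@9:R; in-air after throw: [b1@5:R b2@9:R]
Beat 2 (L): throw ball3 h=5 -> lands@7:R; in-air after throw: [b1@5:R b3@7:R b2@9:R]
Beat 3 (R): throw ball4 h=5 -> lands@8:L; in-air after throw: [b1@5:R b3@7:R b4@8:L b2@9:R]
Beat 4 (L): throw ball5 h=8 -> lands@12:L; in-air after throw: [b1@5:R b3@7:R b4@8:L b2@9:R b5@12:L]
Beat 5 (R): throw ball1 h=5 -> lands@10:L; in-air after throw: [b3@7:R b4@8:L b2@9:R b1@10:L b5@12:L]
Beat 6 (L): throw ball6 h=5 -> lands@11:R; in-air after throw: [b3@7:R b4@8:L b2@9:R b1@10:L b6@11:R b5@12:L]
Beat 7 (R): throw ball3 h=8 -> lands@15:R; in-air after throw: [b4@8:L b2@9:R b1@10:L b6@11:R b5@12:L b3@15:R]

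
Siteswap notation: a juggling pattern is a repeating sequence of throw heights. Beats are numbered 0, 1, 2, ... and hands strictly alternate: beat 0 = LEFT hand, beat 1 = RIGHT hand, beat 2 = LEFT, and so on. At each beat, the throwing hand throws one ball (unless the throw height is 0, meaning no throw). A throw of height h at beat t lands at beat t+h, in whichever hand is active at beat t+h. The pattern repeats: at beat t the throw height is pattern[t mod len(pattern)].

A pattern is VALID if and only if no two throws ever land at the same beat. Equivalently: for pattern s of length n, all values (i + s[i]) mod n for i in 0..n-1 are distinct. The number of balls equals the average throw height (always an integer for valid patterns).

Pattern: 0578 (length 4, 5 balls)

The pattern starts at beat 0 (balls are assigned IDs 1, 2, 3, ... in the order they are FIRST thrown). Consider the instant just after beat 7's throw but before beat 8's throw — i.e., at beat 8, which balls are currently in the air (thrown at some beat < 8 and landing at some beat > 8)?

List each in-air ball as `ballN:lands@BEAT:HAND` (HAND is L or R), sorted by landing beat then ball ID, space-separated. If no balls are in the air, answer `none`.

Beat 1 (R): throw ball1 h=5 -> lands@6:L; in-air after throw: [b1@6:L]
Beat 2 (L): throw ball2 h=7 -> lands@9:R; in-air after throw: [b1@6:L b2@9:R]
Beat 3 (R): throw ball3 h=8 -> lands@11:R; in-air after throw: [b1@6:L b2@9:R b3@11:R]
Beat 5 (R): throw ball4 h=5 -> lands@10:L; in-air after throw: [b1@6:L b2@9:R b4@10:L b3@11:R]
Beat 6 (L): throw ball1 h=7 -> lands@13:R; in-air after throw: [b2@9:R b4@10:L b3@11:R b1@13:R]
Beat 7 (R): throw ball5 h=8 -> lands@15:R; in-air after throw: [b2@9:R b4@10:L b3@11:R b1@13:R b5@15:R]

Answer: ball2:lands@9:R ball4:lands@10:L ball3:lands@11:R ball1:lands@13:R ball5:lands@15:R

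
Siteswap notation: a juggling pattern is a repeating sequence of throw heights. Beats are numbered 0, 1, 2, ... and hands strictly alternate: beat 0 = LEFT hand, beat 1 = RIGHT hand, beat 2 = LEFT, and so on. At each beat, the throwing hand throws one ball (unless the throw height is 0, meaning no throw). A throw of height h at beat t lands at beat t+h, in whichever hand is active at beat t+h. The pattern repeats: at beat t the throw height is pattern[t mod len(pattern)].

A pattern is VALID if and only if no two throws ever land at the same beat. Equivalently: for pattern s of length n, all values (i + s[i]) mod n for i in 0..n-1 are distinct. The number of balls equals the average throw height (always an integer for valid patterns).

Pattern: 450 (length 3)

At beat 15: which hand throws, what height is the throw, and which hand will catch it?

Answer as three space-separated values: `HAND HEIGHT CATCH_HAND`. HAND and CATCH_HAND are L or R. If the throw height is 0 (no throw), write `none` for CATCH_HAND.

Answer: R 4 R

Derivation:
Beat 15: 15 mod 2 = 1, so hand = R
Throw height = pattern[15 mod 3] = pattern[0] = 4
Lands at beat 15+4=19, 19 mod 2 = 1, so catch hand = R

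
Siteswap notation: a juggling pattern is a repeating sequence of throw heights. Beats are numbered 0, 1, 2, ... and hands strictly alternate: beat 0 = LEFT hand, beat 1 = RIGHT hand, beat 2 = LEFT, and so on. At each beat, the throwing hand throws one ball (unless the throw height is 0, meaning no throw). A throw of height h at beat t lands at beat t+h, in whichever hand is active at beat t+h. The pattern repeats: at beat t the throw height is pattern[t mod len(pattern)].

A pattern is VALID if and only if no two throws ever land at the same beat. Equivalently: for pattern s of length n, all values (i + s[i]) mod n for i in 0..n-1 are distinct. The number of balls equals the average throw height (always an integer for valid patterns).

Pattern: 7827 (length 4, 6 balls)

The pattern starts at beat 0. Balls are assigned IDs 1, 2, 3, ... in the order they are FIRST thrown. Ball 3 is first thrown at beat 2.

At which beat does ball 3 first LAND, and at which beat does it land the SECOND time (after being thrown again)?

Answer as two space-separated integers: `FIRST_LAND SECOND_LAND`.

Answer: 4 11

Derivation:
Beat 0 (L): throw ball1 h=7 -> lands@7:R; in-air after throw: [b1@7:R]
Beat 1 (R): throw ball2 h=8 -> lands@9:R; in-air after throw: [b1@7:R b2@9:R]
Beat 2 (L): throw ball3 h=2 -> lands@4:L; in-air after throw: [b3@4:L b1@7:R b2@9:R]
Beat 3 (R): throw ball4 h=7 -> lands@10:L; in-air after throw: [b3@4:L b1@7:R b2@9:R b4@10:L]
Beat 4 (L): throw ball3 h=7 -> lands@11:R; in-air after throw: [b1@7:R b2@9:R b4@10:L b3@11:R]
Beat 5 (R): throw ball5 h=8 -> lands@13:R; in-air after throw: [b1@7:R b2@9:R b4@10:L b3@11:R b5@13:R]
Beat 6 (L): throw ball6 h=2 -> lands@8:L; in-air after throw: [b1@7:R b6@8:L b2@9:R b4@10:L b3@11:R b5@13:R]
Beat 7 (R): throw ball1 h=7 -> lands@14:L; in-air after throw: [b6@8:L b2@9:R b4@10:L b3@11:R b5@13:R b1@14:L]
Beat 8 (L): throw ball6 h=7 -> lands@15:R; in-air after throw: [b2@9:R b4@10:L b3@11:R b5@13:R b1@14:L b6@15:R]
Beat 9 (R): throw ball2 h=8 -> lands@17:R; in-air after throw: [b4@10:L b3@11:R b5@13:R b1@14:L b6@15:R b2@17:R]
Beat 10 (L): throw ball4 h=2 -> lands@12:L; in-air after throw: [b3@11:R b4@12:L b5@13:R b1@14:L b6@15:R b2@17:R]
Beat 11 (R): throw ball3 h=7 -> lands@18:L; in-air after throw: [b4@12:L b5@13:R b1@14:L b6@15:R b2@17:R b3@18:L]
Ball 3: thrown@2 h=2 -> first land @4; rethrown@4 h=7 -> second land @11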